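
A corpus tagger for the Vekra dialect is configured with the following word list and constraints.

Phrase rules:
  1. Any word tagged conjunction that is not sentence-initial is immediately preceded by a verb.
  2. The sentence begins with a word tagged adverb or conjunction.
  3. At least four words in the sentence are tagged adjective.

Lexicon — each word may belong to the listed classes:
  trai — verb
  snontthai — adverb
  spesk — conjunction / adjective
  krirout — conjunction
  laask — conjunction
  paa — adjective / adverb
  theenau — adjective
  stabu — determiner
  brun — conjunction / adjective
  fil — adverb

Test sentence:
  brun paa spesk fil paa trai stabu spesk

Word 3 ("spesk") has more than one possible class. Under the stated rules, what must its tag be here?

Candidates per position — 1:brun {conjunction,adjective}; 2:paa {adjective,adverb}; 3:spesk {conjunction,adjective}; 4:fil {adverb}; 5:paa {adjective,adverb}; 6:trai {verb}; 7:stabu {determiner}; 8:spesk {conjunction,adjective}.
If word 1 were adjective, no tagging could satisfy rule 2; so word 1 is conjunction.
If word 2 were adverb, no tagging could satisfy rule 3; so word 2 is adjective.
If word 3 were conjunction, no tagging could satisfy rule 1; so word 3 is adjective.
If word 5 were adverb, no tagging could satisfy rule 3; so word 5 is adjective.
If word 8 were conjunction, no tagging could satisfy rule 1; so word 8 is adjective.
The unique satisfying tagging is: conjunction adjective adjective adverb adjective verb determiner adjective.
Check: rule 1 ok; rule 2 ok; rule 3 ok.

adjective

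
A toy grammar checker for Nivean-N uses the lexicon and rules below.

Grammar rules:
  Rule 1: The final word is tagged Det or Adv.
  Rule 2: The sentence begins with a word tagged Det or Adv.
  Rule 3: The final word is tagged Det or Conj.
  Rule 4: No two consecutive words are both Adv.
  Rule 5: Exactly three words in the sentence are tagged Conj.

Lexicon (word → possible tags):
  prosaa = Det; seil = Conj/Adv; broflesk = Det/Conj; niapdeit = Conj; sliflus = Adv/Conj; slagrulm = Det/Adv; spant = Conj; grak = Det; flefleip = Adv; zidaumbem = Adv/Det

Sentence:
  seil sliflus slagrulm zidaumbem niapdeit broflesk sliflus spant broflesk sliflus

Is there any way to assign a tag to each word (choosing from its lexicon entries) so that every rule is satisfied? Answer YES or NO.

Candidates per position — 1:seil {Conj,Adv}; 2:sliflus {Adv,Conj}; 3:slagrulm {Det,Adv}; 4:zidaumbem {Adv,Det}; 5:niapdeit {Conj}; 6:broflesk {Det,Conj}; 7:sliflus {Adv,Conj}; 8:spant {Conj}; 9:broflesk {Det,Conj}; 10:sliflus {Adv,Conj}.
Every candidate sequence violates at least one rule; no consistent tagging exists.

NO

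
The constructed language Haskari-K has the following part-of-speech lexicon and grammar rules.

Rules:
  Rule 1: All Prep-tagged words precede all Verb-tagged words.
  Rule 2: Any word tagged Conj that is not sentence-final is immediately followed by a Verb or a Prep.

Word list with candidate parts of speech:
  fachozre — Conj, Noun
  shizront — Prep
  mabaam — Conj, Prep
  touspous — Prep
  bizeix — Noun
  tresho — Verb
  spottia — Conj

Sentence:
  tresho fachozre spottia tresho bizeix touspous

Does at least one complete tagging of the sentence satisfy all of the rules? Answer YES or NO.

Candidates per position — 1:tresho {Verb}; 2:fachozre {Conj,Noun}; 3:spottia {Conj}; 4:tresho {Verb}; 5:bizeix {Noun}; 6:touspous {Prep}.
Rule 1 cannot be satisfied by any choice of tags from the lexicon.
So there is no consistent tagging.

NO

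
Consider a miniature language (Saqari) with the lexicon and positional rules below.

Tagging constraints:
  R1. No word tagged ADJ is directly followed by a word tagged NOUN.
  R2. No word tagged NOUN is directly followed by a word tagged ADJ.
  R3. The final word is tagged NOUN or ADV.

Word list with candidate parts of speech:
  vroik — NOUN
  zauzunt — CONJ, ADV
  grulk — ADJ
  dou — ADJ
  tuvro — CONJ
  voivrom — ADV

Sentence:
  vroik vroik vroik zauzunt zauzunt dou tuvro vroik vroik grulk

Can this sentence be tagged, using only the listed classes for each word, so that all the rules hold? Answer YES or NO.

Candidates per position — 1:vroik {NOUN}; 2:vroik {NOUN}; 3:vroik {NOUN}; 4:zauzunt {CONJ,ADV}; 5:zauzunt {CONJ,ADV}; 6:dou {ADJ}; 7:tuvro {CONJ}; 8:vroik {NOUN}; 9:vroik {NOUN}; 10:grulk {ADJ}.
Rule 2 cannot be satisfied by any choice of tags from the lexicon.
So there is no consistent tagging.

NO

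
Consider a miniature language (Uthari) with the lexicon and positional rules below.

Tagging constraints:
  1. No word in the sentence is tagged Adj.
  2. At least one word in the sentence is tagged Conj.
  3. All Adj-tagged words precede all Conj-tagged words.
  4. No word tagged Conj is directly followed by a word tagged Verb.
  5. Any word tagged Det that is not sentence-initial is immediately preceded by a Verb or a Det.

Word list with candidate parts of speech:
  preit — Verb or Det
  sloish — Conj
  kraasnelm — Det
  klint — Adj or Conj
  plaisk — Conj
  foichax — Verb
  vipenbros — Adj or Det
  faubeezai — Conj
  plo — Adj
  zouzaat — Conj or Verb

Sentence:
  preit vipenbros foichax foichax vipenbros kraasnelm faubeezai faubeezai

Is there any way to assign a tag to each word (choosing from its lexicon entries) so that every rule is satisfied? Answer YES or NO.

YES

Candidates per position — 1:preit {Verb,Det}; 2:vipenbros {Adj,Det}; 3:foichax {Verb}; 4:foichax {Verb}; 5:vipenbros {Adj,Det}; 6:kraasnelm {Det}; 7:faubeezai {Conj}; 8:faubeezai {Conj}.
One satisfying assignment: Verb Det Verb Verb Det Det Conj Conj.
Check: rule 1 ✓; rule 2 ✓; rule 3 ✓; rule 4 ✓; rule 5 ✓.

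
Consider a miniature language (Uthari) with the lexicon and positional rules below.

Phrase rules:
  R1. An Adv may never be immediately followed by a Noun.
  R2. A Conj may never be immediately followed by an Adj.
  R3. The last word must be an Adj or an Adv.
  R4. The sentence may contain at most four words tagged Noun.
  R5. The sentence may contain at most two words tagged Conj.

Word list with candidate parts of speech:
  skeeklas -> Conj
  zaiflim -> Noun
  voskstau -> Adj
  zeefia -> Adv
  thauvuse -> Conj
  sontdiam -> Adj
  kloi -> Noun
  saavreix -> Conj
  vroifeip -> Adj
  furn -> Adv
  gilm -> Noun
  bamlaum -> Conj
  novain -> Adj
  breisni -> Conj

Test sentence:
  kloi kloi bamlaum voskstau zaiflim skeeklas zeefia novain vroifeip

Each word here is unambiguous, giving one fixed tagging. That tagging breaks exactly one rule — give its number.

2

Fixed tagging: Noun Noun Conj Adj Noun Conj Adv Adj Adj.
Rule check: R1 ok, R2 fails, R3 ok, R4 ok, R5 ok.
Only rule 2 fails.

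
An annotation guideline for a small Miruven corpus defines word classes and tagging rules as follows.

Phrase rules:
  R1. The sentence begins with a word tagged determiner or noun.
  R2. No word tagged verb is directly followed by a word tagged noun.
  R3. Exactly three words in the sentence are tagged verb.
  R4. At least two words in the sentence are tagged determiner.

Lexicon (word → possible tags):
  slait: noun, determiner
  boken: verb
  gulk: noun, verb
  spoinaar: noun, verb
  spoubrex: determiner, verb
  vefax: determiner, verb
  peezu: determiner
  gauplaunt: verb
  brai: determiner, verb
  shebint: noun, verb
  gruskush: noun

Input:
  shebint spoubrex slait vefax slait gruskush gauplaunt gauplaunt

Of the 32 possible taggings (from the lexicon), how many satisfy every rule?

4

Candidates per position — 1:shebint {noun,verb}; 2:spoubrex {determiner,verb}; 3:slait {noun,determiner}; 4:vefax {determiner,verb}; 5:slait {noun,determiner}; 6:gruskush {noun}; 7:gauplaunt {verb}; 8:gauplaunt {verb}.
There are 32 candidate sequences in total.
The sequences that satisfy every rule: noun determiner noun verb determiner noun verb verb; noun determiner determiner verb determiner noun verb verb; noun verb determiner determiner noun noun verb verb; noun verb determiner determiner determiner noun verb verb.
Count = 4.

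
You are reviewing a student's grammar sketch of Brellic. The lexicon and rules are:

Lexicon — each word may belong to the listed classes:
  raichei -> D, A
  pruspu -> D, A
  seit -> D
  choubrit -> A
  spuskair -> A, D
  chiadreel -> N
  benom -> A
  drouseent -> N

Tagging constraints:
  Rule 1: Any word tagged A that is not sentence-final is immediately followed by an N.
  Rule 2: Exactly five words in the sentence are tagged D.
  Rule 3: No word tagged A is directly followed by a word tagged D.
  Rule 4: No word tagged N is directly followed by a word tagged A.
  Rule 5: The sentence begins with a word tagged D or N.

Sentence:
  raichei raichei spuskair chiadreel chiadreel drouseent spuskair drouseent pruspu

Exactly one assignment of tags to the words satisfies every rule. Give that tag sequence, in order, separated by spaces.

D D D N N N D N D

Candidates per position — 1:raichei {D,A}; 2:raichei {D,A}; 3:spuskair {A,D}; 4:chiadreel {N}; 5:chiadreel {N}; 6:drouseent {N}; 7:spuskair {A,D}; 8:drouseent {N}; 9:pruspu {D,A}.
At position 1, choosing A makes rule 1 impossible to satisfy; hence D.
At position 2, choosing A makes rule 1 impossible to satisfy; hence D.
At position 3, choosing A makes rule 2 impossible to satisfy; hence D.
At position 7, choosing A makes rule 2 impossible to satisfy; hence D.
At position 9, choosing A makes rule 2 impossible to satisfy; hence D.
That leaves exactly one tagging: D D D N N N D N D.
Verifying each rule — rule 1 satisfied; rule 2 satisfied; rule 3 satisfied; rule 4 satisfied; rule 5 satisfied.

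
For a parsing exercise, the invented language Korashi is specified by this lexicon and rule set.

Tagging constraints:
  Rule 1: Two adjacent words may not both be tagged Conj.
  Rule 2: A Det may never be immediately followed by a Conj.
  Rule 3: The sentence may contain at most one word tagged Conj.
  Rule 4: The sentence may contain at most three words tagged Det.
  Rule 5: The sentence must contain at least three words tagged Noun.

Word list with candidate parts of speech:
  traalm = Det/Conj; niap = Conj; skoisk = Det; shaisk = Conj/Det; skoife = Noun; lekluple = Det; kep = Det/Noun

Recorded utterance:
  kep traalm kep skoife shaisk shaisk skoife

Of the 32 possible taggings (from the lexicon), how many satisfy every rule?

Candidates per position — 1:kep {Det,Noun}; 2:traalm {Det,Conj}; 3:kep {Det,Noun}; 4:skoife {Noun}; 5:shaisk {Conj,Det}; 6:shaisk {Conj,Det}; 7:skoife {Noun}.
There are 32 candidate sequences in total.
Checking each against the rules leaves 6 sequences.
Count = 6.

6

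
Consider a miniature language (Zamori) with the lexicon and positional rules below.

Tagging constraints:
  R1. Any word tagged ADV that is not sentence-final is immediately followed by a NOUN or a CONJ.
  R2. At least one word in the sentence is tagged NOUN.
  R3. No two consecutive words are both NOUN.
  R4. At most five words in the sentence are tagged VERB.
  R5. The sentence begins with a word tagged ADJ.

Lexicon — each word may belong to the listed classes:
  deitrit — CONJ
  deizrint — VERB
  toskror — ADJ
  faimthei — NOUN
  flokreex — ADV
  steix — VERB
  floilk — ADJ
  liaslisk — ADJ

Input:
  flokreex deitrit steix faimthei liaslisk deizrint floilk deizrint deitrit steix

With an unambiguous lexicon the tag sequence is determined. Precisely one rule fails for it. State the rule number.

Fixed tagging: ADV CONJ VERB NOUN ADJ VERB ADJ VERB CONJ VERB.
Applying the rules: R1 pass, R2 pass, R3 pass, R4 pass, R5 fail.
Only rule 5 fails.

5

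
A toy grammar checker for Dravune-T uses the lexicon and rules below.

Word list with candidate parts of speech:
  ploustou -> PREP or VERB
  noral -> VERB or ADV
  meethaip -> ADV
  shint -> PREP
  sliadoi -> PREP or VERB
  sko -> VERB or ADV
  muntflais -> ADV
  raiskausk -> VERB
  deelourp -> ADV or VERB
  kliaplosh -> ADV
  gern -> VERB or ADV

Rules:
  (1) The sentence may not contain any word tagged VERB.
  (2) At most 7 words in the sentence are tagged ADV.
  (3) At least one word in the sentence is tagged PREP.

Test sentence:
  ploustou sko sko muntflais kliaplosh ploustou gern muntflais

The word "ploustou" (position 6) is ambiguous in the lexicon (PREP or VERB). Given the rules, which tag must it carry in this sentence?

Candidates per position — 1:ploustou {PREP,VERB}; 2:sko {VERB,ADV}; 3:sko {VERB,ADV}; 4:muntflais {ADV}; 5:kliaplosh {ADV}; 6:ploustou {PREP,VERB}; 7:gern {VERB,ADV}; 8:muntflais {ADV}.
At position 1, choosing VERB makes rule 1 impossible to satisfy; hence PREP.
At position 2, choosing VERB makes rule 1 impossible to satisfy; hence ADV.
At position 3, choosing VERB makes rule 1 impossible to satisfy; hence ADV.
At position 6, choosing VERB makes rule 1 impossible to satisfy; hence PREP.
At position 7, choosing VERB makes rule 1 impossible to satisfy; hence ADV.
So the tagging must be: PREP ADV ADV ADV ADV PREP ADV ADV.
Check: rule 1 satisfied; rule 2 satisfied; rule 3 satisfied.

PREP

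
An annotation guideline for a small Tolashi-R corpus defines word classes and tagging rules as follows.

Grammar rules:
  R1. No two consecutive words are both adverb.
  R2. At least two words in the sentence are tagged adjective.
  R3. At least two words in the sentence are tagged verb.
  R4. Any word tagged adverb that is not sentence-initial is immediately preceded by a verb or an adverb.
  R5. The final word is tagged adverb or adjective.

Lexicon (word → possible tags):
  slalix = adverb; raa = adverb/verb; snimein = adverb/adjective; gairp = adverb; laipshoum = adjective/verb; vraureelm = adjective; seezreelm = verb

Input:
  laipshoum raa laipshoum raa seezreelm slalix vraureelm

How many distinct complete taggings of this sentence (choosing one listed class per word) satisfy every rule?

Candidates per position — 1:laipshoum {adjective,verb}; 2:raa {adverb,verb}; 3:laipshoum {adjective,verb}; 4:raa {adverb,verb}; 5:seezreelm {verb}; 6:slalix {adverb}; 7:vraureelm {adjective}.
There are 16 candidate sequences in total.
The sequences that satisfy every rule: adjective verb adjective verb verb adverb adjective; adjective verb verb adverb verb adverb adjective; adjective verb verb verb verb adverb adjective; verb adverb adjective verb verb adverb adjective; verb verb adjective verb verb adverb adjective.
Count = 5.

5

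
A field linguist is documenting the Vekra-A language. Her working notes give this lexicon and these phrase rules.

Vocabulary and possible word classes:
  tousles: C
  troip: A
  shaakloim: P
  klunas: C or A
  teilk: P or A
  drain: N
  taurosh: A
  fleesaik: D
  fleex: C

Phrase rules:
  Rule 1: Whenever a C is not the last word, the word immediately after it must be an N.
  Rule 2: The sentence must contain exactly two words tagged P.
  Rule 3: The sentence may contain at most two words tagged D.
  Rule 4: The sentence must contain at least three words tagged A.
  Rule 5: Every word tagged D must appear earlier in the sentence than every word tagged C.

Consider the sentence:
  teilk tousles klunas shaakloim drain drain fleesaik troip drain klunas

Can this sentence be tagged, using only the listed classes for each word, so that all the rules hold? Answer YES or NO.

Candidates per position — 1:teilk {P,A}; 2:tousles {C}; 3:klunas {C,A}; 4:shaakloim {P}; 5:drain {N}; 6:drain {N}; 7:fleesaik {D}; 8:troip {A}; 9:drain {N}; 10:klunas {C,A}.
Rule 1 cannot be satisfied by any choice of tags from the lexicon.
So there is no consistent tagging.

NO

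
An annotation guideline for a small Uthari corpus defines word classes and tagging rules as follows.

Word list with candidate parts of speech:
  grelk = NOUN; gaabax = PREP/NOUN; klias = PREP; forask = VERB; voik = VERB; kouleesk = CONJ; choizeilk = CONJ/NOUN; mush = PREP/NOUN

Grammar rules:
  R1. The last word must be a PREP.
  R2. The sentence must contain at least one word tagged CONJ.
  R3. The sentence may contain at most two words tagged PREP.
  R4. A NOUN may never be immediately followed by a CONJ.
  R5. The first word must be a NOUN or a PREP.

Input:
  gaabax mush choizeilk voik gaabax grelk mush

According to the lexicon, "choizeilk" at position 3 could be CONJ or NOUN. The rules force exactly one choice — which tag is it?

Candidates per position — 1:gaabax {PREP,NOUN}; 2:mush {PREP,NOUN}; 3:choizeilk {CONJ,NOUN}; 4:voik {VERB}; 5:gaabax {PREP,NOUN}; 6:grelk {NOUN}; 7:mush {PREP,NOUN}.
If word 3 were NOUN, no tagging could satisfy rule 2; so word 3 is CONJ.
If word 7 were NOUN, no tagging could satisfy rule 1; so word 7 is PREP.
If word 2 were NOUN, no tagging could satisfy rule 4; so word 2 is PREP.
If word 5 were PREP, no tagging could satisfy rule 3; so word 5 is NOUN.
If word 1 were PREP, no tagging could satisfy rule 3; so word 1 is NOUN.
That leaves exactly one tagging: NOUN PREP CONJ VERB NOUN NOUN PREP.
Check: rule 1 ✓; rule 2 ✓; rule 3 ✓; rule 4 ✓; rule 5 ✓.

CONJ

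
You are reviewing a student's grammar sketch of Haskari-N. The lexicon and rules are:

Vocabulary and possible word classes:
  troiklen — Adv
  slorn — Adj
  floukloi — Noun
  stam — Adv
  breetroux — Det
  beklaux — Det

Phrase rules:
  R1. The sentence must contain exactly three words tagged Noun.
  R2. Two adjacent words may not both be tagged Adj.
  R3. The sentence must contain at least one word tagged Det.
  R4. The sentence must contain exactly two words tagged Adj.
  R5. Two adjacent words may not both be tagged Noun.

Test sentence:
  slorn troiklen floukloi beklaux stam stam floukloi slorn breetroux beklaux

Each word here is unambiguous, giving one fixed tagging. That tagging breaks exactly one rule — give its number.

Fixed tagging: Adj Adv Noun Det Adv Adv Noun Adj Det Det.
Checking each rule: R1 fails, R2 ok, R3 ok, R4 ok, R5 ok.
Only rule 1 fails.

1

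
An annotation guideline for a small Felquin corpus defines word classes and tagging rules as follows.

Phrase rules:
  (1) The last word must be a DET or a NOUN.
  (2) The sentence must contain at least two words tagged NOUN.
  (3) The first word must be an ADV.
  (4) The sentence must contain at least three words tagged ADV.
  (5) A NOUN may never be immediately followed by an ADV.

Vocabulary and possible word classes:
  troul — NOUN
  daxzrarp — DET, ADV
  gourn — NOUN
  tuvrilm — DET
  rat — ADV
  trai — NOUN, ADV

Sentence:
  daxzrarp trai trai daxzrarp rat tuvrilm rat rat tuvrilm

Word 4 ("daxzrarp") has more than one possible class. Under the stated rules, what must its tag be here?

Candidates per position — 1:daxzrarp {DET,ADV}; 2:trai {NOUN,ADV}; 3:trai {NOUN,ADV}; 4:daxzrarp {DET,ADV}; 5:rat {ADV}; 6:tuvrilm {DET}; 7:rat {ADV}; 8:rat {ADV}; 9:tuvrilm {DET}.
At position 1, choosing DET makes rule 3 impossible to satisfy; hence ADV.
At position 2, choosing ADV makes rule 2 impossible to satisfy; hence NOUN.
At position 3, choosing ADV makes rule 2 impossible to satisfy; hence NOUN.
At position 4, choosing ADV makes rule 5 impossible to satisfy; hence DET.
The only consistent sequence is: ADV NOUN NOUN DET ADV DET ADV ADV DET.
Check: rule 1 holds; rule 2 holds; rule 3 holds; rule 4 holds; rule 5 holds.

DET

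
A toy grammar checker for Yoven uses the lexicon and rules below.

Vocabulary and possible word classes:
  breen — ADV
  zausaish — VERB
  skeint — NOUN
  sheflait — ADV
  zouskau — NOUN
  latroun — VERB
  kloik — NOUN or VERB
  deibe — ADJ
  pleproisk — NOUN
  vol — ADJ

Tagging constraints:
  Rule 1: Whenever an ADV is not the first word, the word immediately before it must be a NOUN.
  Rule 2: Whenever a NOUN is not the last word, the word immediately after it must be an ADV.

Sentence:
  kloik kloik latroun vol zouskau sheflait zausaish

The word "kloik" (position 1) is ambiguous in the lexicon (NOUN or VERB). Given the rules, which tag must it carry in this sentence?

Candidates per position — 1:kloik {NOUN,VERB}; 2:kloik {NOUN,VERB}; 3:latroun {VERB}; 4:vol {ADJ}; 5:zouskau {NOUN}; 6:sheflait {ADV}; 7:zausaish {VERB}.
Position 1: NOUN is ruled out by rule 2; that leaves VERB.
Position 2: NOUN is ruled out by rule 2; that leaves VERB.
The unique satisfying tagging is: VERB VERB VERB ADJ NOUN ADV VERB.
Verifying each rule — rule 1 ok; rule 2 ok.

VERB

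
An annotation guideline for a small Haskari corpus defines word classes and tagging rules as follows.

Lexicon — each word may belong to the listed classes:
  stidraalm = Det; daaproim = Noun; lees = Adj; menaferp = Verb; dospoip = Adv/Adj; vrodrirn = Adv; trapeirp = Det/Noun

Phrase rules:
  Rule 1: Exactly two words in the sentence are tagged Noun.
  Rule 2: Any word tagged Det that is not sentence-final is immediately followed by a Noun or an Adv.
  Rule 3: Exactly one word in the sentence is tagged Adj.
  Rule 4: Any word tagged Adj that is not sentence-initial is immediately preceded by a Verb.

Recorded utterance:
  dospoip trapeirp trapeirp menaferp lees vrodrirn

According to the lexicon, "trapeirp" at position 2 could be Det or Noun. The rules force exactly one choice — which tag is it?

Candidates per position — 1:dospoip {Adv,Adj}; 2:trapeirp {Det,Noun}; 3:trapeirp {Det,Noun}; 4:menaferp {Verb}; 5:lees {Adj}; 6:vrodrirn {Adv}.
Position 1: tagging it Adj would leave rule 3 unsatisfiable, so it must be Adv.
Position 2: tagging it Det would leave rule 1 unsatisfiable, so it must be Noun.
Position 3: tagging it Det would leave rule 1 unsatisfiable, so it must be Noun.
So the tagging must be: Adv Noun Noun Verb Adj Adv.
Check: rule 1 satisfied; rule 2 satisfied; rule 3 satisfied; rule 4 satisfied.

Noun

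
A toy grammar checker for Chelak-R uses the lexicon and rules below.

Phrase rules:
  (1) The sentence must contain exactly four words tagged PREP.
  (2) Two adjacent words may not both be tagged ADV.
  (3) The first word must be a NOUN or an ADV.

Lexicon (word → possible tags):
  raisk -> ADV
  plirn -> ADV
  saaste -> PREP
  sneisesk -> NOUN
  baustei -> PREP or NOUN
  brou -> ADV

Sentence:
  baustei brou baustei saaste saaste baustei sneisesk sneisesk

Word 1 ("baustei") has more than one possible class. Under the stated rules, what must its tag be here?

Candidates per position — 1:baustei {PREP,NOUN}; 2:brou {ADV}; 3:baustei {PREP,NOUN}; 4:saaste {PREP}; 5:saaste {PREP}; 6:baustei {PREP,NOUN}; 7:sneisesk {NOUN}; 8:sneisesk {NOUN}.
Position 1: tagging it PREP would leave rule 3 unsatisfiable, so it must be NOUN.
Position 3: tagging it NOUN would leave rule 1 unsatisfiable, so it must be PREP.
Position 6: tagging it NOUN would leave rule 1 unsatisfiable, so it must be PREP.
The only consistent sequence is: NOUN ADV PREP PREP PREP PREP NOUN NOUN.
Check: rule 1 satisfied; rule 2 satisfied; rule 3 satisfied.

NOUN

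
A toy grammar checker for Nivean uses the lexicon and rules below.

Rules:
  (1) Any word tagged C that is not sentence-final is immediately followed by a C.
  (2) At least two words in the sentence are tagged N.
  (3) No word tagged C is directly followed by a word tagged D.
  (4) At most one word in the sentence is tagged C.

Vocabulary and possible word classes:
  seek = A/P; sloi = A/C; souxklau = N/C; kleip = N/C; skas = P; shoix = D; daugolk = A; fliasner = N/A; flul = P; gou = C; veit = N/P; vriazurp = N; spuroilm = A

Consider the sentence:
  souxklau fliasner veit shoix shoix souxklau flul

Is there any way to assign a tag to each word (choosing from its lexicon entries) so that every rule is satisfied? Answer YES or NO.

Candidates per position — 1:souxklau {N,C}; 2:fliasner {N,A}; 3:veit {N,P}; 4:shoix {D}; 5:shoix {D}; 6:souxklau {N,C}; 7:flul {P}.
One satisfying assignment: N A P D D N P.
Verifying each rule — rule 1 holds; rule 2 holds; rule 3 holds; rule 4 holds.

YES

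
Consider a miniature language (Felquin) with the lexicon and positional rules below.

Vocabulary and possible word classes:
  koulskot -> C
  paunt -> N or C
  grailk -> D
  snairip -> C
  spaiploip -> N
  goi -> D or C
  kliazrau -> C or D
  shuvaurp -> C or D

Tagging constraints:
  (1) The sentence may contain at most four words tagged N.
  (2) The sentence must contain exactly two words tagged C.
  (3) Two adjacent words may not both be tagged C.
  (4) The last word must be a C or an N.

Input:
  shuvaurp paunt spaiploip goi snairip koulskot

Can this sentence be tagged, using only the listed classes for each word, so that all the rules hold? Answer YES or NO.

Candidates per position — 1:shuvaurp {C,D}; 2:paunt {N,C}; 3:spaiploip {N}; 4:goi {D,C}; 5:snairip {C}; 6:koulskot {C}.
Rule 3 cannot be satisfied by any choice of tags from the lexicon.
So there is no consistent tagging.

NO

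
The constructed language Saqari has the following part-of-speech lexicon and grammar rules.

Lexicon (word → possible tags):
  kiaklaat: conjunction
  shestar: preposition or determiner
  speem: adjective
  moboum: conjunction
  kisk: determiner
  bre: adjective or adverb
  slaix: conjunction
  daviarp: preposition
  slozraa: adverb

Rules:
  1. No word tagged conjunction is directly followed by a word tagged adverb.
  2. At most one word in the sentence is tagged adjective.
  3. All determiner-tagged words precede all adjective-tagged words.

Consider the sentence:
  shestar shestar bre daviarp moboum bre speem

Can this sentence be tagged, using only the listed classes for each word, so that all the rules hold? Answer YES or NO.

Candidates per position — 1:shestar {preposition,determiner}; 2:shestar {preposition,determiner}; 3:bre {adjective,adverb}; 4:daviarp {preposition}; 5:moboum {conjunction}; 6:bre {adjective,adverb}; 7:speem {adjective}.
Every candidate sequence violates at least one rule; no consistent tagging exists.

NO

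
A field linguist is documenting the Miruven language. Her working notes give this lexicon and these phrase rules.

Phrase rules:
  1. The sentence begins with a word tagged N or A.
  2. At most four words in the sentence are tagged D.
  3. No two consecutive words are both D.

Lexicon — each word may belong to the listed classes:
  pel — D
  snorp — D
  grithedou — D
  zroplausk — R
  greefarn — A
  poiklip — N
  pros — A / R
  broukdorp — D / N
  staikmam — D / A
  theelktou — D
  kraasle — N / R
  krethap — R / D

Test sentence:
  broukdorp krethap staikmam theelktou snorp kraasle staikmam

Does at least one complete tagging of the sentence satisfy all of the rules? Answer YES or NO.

Candidates per position — 1:broukdorp {D,N}; 2:krethap {R,D}; 3:staikmam {D,A}; 4:theelktou {D}; 5:snorp {D}; 6:kraasle {N,R}; 7:staikmam {D,A}.
Rule 3 cannot be satisfied by any choice of tags from the lexicon.
So there is no consistent tagging.

NO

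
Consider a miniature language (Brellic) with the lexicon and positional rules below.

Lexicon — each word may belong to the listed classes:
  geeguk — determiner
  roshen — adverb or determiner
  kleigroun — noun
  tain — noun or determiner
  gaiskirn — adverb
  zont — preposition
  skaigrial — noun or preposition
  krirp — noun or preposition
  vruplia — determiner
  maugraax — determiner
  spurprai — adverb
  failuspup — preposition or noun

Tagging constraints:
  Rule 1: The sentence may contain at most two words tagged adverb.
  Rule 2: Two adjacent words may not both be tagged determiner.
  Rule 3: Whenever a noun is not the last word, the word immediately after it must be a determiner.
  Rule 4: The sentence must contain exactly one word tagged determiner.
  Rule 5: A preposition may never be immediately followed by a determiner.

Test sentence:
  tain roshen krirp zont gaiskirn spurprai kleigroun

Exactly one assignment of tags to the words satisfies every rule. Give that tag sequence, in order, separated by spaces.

Candidates per position — 1:tain {noun,determiner}; 2:roshen {adverb,determiner}; 3:krirp {noun,preposition}; 4:zont {preposition}; 5:gaiskirn {adverb}; 6:spurprai {adverb}; 7:kleigroun {noun}.
If word 2 were adverb, no tagging could satisfy rule 1; so word 2 is determiner.
If word 3 were noun, no tagging could satisfy rule 3; so word 3 is preposition.
If word 1 were determiner, no tagging could satisfy rule 2; so word 1 is noun.
The unique satisfying tagging is: noun determiner preposition preposition adverb adverb noun.
Check: rule 1 satisfied; rule 2 satisfied; rule 3 satisfied; rule 4 satisfied; rule 5 satisfied.

noun determiner preposition preposition adverb adverb noun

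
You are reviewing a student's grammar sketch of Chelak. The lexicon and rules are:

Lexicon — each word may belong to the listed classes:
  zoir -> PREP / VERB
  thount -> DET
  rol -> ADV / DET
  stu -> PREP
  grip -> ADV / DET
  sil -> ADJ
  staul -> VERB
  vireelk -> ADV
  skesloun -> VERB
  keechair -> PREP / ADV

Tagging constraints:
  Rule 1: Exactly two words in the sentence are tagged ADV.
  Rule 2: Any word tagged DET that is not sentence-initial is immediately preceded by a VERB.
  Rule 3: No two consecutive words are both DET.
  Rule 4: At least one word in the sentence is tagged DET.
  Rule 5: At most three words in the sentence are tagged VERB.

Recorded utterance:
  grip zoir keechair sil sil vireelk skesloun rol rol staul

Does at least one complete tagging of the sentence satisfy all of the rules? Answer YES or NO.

Candidates per position — 1:grip {ADV,DET}; 2:zoir {PREP,VERB}; 3:keechair {PREP,ADV}; 4:sil {ADJ}; 5:sil {ADJ}; 6:vireelk {ADV}; 7:skesloun {VERB}; 8:rol {ADV,DET}; 9:rol {ADV,DET}; 10:staul {VERB}.
One satisfying assignment: DET VERB PREP ADJ ADJ ADV VERB DET ADV VERB.
Check: rule 1 holds; rule 2 holds; rule 3 holds; rule 4 holds; rule 5 holds.

YES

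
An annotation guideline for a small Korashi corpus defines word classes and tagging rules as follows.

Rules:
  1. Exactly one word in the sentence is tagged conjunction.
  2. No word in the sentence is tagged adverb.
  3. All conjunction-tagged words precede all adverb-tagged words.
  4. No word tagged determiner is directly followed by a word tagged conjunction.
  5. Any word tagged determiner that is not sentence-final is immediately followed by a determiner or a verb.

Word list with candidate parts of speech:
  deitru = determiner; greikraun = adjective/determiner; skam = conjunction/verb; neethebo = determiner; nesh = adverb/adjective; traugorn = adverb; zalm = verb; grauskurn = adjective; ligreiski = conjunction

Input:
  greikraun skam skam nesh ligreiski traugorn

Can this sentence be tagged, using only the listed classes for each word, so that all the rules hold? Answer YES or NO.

Candidates per position — 1:greikraun {adjective,determiner}; 2:skam {conjunction,verb}; 3:skam {conjunction,verb}; 4:nesh {adverb,adjective}; 5:ligreiski {conjunction}; 6:traugorn {adverb}.
Rule 2 cannot be satisfied by any choice of tags from the lexicon.
So there is no consistent tagging.

NO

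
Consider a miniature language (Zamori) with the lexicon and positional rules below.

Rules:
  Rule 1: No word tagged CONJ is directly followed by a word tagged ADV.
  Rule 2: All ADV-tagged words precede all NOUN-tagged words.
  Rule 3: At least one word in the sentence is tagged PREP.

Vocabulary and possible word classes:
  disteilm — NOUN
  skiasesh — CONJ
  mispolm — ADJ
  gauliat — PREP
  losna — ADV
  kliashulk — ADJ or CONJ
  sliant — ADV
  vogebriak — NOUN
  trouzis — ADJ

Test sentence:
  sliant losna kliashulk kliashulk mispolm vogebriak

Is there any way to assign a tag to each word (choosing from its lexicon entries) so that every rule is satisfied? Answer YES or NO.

NO

Candidates per position — 1:sliant {ADV}; 2:losna {ADV}; 3:kliashulk {ADJ,CONJ}; 4:kliashulk {ADJ,CONJ}; 5:mispolm {ADJ}; 6:vogebriak {NOUN}.
Rule 3 cannot be satisfied by any choice of tags from the lexicon.
So there is no consistent tagging.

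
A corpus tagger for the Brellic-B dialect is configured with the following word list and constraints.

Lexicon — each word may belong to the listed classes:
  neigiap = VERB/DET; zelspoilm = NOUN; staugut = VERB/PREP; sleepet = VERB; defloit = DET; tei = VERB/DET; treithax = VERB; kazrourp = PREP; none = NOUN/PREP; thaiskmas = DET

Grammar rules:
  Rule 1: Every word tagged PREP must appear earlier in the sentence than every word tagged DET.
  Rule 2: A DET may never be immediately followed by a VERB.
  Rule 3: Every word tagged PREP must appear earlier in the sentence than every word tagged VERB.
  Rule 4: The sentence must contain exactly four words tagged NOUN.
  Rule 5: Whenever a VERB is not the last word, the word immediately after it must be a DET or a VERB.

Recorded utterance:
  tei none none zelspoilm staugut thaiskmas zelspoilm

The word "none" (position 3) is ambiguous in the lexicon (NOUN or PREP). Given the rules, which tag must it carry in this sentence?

NOUN

Candidates per position — 1:tei {VERB,DET}; 2:none {NOUN,PREP}; 3:none {NOUN,PREP}; 4:zelspoilm {NOUN}; 5:staugut {VERB,PREP}; 6:thaiskmas {DET}; 7:zelspoilm {NOUN}.
At position 1, choosing VERB makes rule 5 impossible to satisfy; hence DET.
At position 2, choosing PREP makes rule 1 impossible to satisfy; hence NOUN.
At position 3, choosing PREP makes rule 1 impossible to satisfy; hence NOUN.
At position 5, choosing PREP makes rule 1 impossible to satisfy; hence VERB.
The unique satisfying tagging is: DET NOUN NOUN NOUN VERB DET NOUN.
Rule-by-rule: rule 1 holds; rule 2 holds; rule 3 holds; rule 4 holds; rule 5 holds.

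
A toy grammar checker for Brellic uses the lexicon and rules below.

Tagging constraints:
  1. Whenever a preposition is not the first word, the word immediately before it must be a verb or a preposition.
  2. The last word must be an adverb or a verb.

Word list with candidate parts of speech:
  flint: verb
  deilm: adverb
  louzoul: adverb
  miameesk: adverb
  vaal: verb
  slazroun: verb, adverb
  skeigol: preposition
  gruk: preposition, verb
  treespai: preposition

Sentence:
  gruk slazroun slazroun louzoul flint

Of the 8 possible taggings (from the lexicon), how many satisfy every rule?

8

Candidates per position — 1:gruk {preposition,verb}; 2:slazroun {verb,adverb}; 3:slazroun {verb,adverb}; 4:louzoul {adverb}; 5:flint {verb}.
There are 8 candidate sequences in total.
Checking each against the rules leaves 8 sequences.
Count = 8.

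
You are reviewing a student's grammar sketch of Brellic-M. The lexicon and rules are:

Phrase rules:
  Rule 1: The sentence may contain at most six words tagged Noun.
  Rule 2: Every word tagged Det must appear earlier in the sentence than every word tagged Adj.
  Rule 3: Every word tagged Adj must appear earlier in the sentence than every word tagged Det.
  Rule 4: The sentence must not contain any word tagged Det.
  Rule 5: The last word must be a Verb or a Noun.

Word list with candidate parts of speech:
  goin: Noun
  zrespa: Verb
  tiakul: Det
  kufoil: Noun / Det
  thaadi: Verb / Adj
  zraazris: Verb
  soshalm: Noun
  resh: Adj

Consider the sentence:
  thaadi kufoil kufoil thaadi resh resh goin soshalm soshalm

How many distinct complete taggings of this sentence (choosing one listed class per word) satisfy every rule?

Candidates per position — 1:thaadi {Verb,Adj}; 2:kufoil {Noun,Det}; 3:kufoil {Noun,Det}; 4:thaadi {Verb,Adj}; 5:resh {Adj}; 6:resh {Adj}; 7:goin {Noun}; 8:soshalm {Noun}; 9:soshalm {Noun}.
There are 16 candidate sequences in total.
The sequences that satisfy every rule: Verb Noun Noun Verb Adj Adj Noun Noun Noun; Verb Noun Noun Adj Adj Adj Noun Noun Noun; Adj Noun Noun Verb Adj Adj Noun Noun Noun; Adj Noun Noun Adj Adj Adj Noun Noun Noun.
Count = 4.

4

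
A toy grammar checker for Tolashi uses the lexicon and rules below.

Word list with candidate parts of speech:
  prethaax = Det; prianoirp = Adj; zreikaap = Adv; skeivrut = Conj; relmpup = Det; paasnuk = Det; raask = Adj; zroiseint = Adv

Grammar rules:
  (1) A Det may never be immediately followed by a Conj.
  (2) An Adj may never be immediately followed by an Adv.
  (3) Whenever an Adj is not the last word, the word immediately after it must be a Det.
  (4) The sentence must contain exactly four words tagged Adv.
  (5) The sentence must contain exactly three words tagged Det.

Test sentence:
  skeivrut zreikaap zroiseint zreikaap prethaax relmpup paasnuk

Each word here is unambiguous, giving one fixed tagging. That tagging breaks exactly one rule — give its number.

Fixed tagging: Conj Adv Adv Adv Det Det Det.
Checking each rule: R1 pass, R2 pass, R3 pass, R4 fail, R5 pass.
Only rule 4 fails.

4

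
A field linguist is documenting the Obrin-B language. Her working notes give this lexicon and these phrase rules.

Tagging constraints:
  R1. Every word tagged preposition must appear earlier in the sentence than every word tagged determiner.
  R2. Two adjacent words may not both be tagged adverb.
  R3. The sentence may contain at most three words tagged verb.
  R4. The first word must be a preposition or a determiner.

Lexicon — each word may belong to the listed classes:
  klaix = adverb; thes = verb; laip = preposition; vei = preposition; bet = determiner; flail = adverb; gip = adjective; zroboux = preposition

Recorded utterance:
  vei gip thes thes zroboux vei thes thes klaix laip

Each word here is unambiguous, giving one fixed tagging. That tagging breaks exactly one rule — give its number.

3

Fixed tagging: preposition adjective verb verb preposition preposition verb verb adverb preposition.
Checking each rule: R1 holds, R2 holds, R3 violated, R4 holds.
Only rule 3 fails.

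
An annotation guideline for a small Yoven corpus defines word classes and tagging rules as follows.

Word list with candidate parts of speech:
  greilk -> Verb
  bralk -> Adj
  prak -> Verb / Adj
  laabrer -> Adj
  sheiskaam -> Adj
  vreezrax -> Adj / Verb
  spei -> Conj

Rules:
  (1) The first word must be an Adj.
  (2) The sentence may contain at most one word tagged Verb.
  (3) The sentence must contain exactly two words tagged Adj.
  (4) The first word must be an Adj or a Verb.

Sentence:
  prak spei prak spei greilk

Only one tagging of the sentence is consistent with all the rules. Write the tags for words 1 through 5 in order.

Adj Conj Adj Conj Verb

Candidates per position — 1:prak {Verb,Adj}; 2:spei {Conj}; 3:prak {Verb,Adj}; 4:spei {Conj}; 5:greilk {Verb}.
At position 1, choosing Verb makes rule 1 impossible to satisfy; hence Adj.
At position 3, choosing Verb makes rule 2 impossible to satisfy; hence Adj.
That leaves exactly one tagging: Adj Conj Adj Conj Verb.
Verifying each rule — rule 1 holds; rule 2 holds; rule 3 holds; rule 4 holds.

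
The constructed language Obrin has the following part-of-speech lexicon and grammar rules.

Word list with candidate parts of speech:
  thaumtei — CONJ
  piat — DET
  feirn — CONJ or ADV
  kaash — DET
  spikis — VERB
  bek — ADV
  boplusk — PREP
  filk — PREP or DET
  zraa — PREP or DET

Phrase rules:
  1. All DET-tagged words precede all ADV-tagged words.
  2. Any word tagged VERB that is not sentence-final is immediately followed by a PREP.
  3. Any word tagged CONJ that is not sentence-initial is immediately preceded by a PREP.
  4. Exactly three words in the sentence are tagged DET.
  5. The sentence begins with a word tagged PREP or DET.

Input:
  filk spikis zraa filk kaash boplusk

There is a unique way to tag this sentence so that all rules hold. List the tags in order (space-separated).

Candidates per position — 1:filk {PREP,DET}; 2:spikis {VERB}; 3:zraa {PREP,DET}; 4:filk {PREP,DET}; 5:kaash {DET}; 6:boplusk {PREP}.
Position 3: tagging it DET would leave rule 2 unsatisfiable, so it must be PREP.
Position 4: tagging it PREP would leave rule 4 unsatisfiable, so it must be DET.
Position 1: tagging it PREP would leave rule 4 unsatisfiable, so it must be DET.
That leaves exactly one tagging: DET VERB PREP DET DET PREP.
Checking: rule 1 ok; rule 2 ok; rule 3 ok; rule 4 ok; rule 5 ok.

DET VERB PREP DET DET PREP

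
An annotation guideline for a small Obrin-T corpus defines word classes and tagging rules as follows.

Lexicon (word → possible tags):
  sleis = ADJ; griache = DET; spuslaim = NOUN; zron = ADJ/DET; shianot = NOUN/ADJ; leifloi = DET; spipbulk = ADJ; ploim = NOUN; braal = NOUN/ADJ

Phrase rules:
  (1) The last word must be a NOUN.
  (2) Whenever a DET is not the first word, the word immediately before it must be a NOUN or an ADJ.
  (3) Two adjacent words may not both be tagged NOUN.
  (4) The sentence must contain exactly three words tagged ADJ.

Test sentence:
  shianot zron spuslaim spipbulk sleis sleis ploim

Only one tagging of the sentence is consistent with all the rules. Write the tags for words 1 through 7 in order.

Candidates per position — 1:shianot {NOUN,ADJ}; 2:zron {ADJ,DET}; 3:spuslaim {NOUN}; 4:spipbulk {ADJ}; 5:sleis {ADJ}; 6:sleis {ADJ}; 7:ploim {NOUN}.
Position 1: tagging it ADJ would leave rule 4 unsatisfiable, so it must be NOUN.
Position 2: tagging it ADJ would leave rule 4 unsatisfiable, so it must be DET.
That leaves exactly one tagging: NOUN DET NOUN ADJ ADJ ADJ NOUN.
Rule-by-rule: rule 1 ok; rule 2 ok; rule 3 ok; rule 4 ok.

NOUN DET NOUN ADJ ADJ ADJ NOUN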